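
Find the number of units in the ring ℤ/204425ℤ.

Prime factorization: 204425 = 5^2 · 13 · 17 · 37.
φ(5^2) = 5^1·(5−1) = 5·4 = 20.
φ(13) = 13 − 1 = 12.
φ(17) = 17 − 1 = 16.
φ(37) = 37 − 1 = 36.
φ(204425) = 20 × 12 × 16 × 36 = 138240.

138240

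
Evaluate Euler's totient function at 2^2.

φ(2^2) = 2^2 − 2^1 = 4 − 2 = 2.

2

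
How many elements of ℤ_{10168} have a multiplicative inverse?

Factor 10168: 10168 = 2^3 × 31 × 41.
φ(10168) = 10168 · (1 − 1/2) · (1 − 1/31) · (1 − 1/41)
       = 10168 · 1200/2542 = 4800.

4800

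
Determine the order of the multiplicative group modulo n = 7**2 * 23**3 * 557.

271770576

φ(7^2) = 7^1·(7−1) = 7·6 = 42.
φ(23^3) = 23^3 − 23^2 = 12167 − 529 = 11638.
φ(557) = 557 − 1 = 556.
φ(332073931) = 42 × 11638 × 556 = 271770576.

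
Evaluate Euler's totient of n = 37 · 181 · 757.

φ(5069629) = 5069629 · (1 − 1/37) · (1 − 1/181) · (1 − 1/757)
       = 5069629 · 4898880/5069629 = 4898880.

4898880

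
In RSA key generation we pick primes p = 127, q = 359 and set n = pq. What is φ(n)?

φ(pq) = (p−1)(q−1) = 126 · 358 = 45108.

45108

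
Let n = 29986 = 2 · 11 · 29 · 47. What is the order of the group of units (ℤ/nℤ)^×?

φ(29986) = 29986 · (1 − 1/2) · (1 − 1/11) · (1 − 1/29) · (1 − 1/47)
       = 29986 · 12880/29986 = 12880.

12880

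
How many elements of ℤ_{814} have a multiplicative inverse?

814 = 2 · 11 · 37.
φ(814) = 814 · (1 − 1/2) · (1 − 1/11) · (1 − 1/37)
       = 814 · 360/814 = 360.

360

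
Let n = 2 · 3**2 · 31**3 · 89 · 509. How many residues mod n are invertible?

7732897920

φ(24292117638) = 24292117638 · (1 − 1/2) · (1 − 1/3) · (1 − 1/31) · (1 − 1/89) · (1 − 1/509)
       = 24292117638 · 2682240/8425986 = 7732897920.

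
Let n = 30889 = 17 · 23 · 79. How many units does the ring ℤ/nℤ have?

φ(17) = 17 − 1 = 16.
φ(23) = 23 − 1 = 22.
φ(79) = 79 − 1 = 78.
Since φ is multiplicative, φ(30889) = 16 · 22 · 78 = 27456.

27456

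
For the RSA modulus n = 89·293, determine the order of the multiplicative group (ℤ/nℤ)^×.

25696

For distinct primes, φ(pq) = (p−1)(q−1) = 88 × 292 = 25696.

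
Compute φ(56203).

45360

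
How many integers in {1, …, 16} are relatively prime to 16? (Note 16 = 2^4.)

φ(2^4) = 2^4 − 2^3 = 16 − 8 = 8.

8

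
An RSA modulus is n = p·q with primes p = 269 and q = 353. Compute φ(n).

94336

For distinct primes, φ(pq) = (p−1)(q−1) = 268 × 352 = 94336.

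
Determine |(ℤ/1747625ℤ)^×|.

1747625 = 5^3 · 11 · 31 · 41.
φ(1747625) = 1747625 · (1 − 1/5) · (1 − 1/11) · (1 − 1/31) · (1 − 1/41)
       = 1747625 · 48000/69905 = 1200000.

1200000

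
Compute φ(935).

First factor: 935 = 5 · 11 · 17.
φ(5) = 5 − 1 = 4.
φ(11) = 11 − 1 = 10.
φ(17) = 17 − 1 = 16.
Multiply: 4 · 10 · 16 = 640.

640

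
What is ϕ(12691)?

10584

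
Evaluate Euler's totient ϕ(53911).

43680

First factor: 53911 = 11 × 13^2 × 29.
φ(53911) = 53911 · (1 − 1/11) · (1 − 1/13) · (1 − 1/29)
       = 53911 · 3360/4147 = 43680.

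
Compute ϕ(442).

Factor 442: 442 = 2 · 13 · 17.
φ(2) = 2 − 1 = 1.
φ(13) = 13 − 1 = 12.
φ(17) = 17 − 1 = 16.
φ(442) = 1 × 12 × 16 = 192.

192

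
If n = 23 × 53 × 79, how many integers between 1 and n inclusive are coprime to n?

89232

φ(23) = 23 − 1 = 22.
φ(53) = 53 − 1 = 52.
φ(79) = 79 − 1 = 78.
Multiply: 22 · 52 · 78 = 89232.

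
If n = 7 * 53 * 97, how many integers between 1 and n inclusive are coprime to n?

29952

φ(7) = 7 − 1 = 6.
φ(53) = 53 − 1 = 52.
φ(97) = 97 − 1 = 96.
φ(35987) = 6 × 52 × 96 = 29952.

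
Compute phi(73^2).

φ(5329) = 5329 · (1 − 1/73)
       = 5329 · 72/73 = 5256.

5256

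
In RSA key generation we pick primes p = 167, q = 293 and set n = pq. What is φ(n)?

48472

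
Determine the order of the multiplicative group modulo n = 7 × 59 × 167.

φ(68971) = 68971 · (1 − 1/7) · (1 − 1/59) · (1 − 1/167)
       = 68971 · 57768/68971 = 57768.

57768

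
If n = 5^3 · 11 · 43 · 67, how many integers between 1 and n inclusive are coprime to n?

φ(5^3) = 5^3 − 5^2 = 125 − 25 = 100.
φ(11) = 11 − 1 = 10.
φ(43) = 43 − 1 = 42.
φ(67) = 67 − 1 = 66.
Multiply: 100 · 10 · 42 · 66 = 2772000.

2772000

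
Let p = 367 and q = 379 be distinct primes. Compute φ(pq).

138348

φ(pq) = (p−1)(q−1) = 366 · 378 = 138348.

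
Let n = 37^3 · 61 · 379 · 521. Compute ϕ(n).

581235782400

φ(37^3) = 37^2·(37−1) = 1369·36 = 49284.
φ(61) = 61 − 1 = 60.
φ(379) = 379 − 1 = 378.
φ(521) = 521 − 1 = 520.
Since φ is multiplicative, φ(610115334347) = 49284 · 60 · 378 · 520 = 581235782400.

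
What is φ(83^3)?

564898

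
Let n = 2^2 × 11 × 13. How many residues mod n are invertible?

φ(572) = 572 · (1 − 1/2) · (1 − 1/11) · (1 − 1/13)
       = 572 · 120/286 = 240.

240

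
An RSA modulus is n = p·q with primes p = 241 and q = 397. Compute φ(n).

95040

For distinct primes, φ(pq) = (p−1)(q−1) = 240 × 396 = 95040.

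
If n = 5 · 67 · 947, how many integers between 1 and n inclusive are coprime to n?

φ(317245) = 317245 · (1 − 1/5) · (1 − 1/67) · (1 − 1/947)
       = 317245 · 249744/317245 = 249744.

249744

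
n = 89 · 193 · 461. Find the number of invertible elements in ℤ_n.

7772160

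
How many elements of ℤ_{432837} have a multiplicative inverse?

253440

Prime factorization: 432837 = 3^3 × 17 × 23 × 41.
φ(3^3) = 3^3 − 3^2 = 27 − 9 = 18.
φ(17) = 17 − 1 = 16.
φ(23) = 23 − 1 = 22.
φ(41) = 41 − 1 = 40.
Multiply: 18 · 16 · 22 · 40 = 253440.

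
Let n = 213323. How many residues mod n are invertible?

Factor 213323: 213323 = 11^2 · 41 · 43.
φ(213323) = 213323 · (1 − 1/11) · (1 − 1/41) · (1 − 1/43)
       = 213323 · 16800/19393 = 184800.

184800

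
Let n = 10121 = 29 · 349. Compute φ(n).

φ(10121) = 10121 · (1 − 1/29) · (1 − 1/349)
       = 10121 · 9744/10121 = 9744.

9744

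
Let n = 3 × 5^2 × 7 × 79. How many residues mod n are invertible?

φ(41475) = 41475 · (1 − 1/3) · (1 − 1/5) · (1 − 1/7) · (1 − 1/79)
       = 41475 · 3744/8295 = 18720.

18720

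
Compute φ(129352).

57024

Prime factorization: 129352 = 2**3 * 19 * 23 * 37.
φ(129352) = 129352 · (1 − 1/2) · (1 − 1/19) · (1 − 1/23) · (1 − 1/37)
       = 129352 · 14256/32338 = 57024.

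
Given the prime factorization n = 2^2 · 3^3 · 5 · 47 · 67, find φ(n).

φ(1700460) = 1700460 · (1 − 1/2) · (1 − 1/3) · (1 − 1/5) · (1 − 1/47) · (1 − 1/67)
       = 1700460 · 24288/94470 = 437184.

437184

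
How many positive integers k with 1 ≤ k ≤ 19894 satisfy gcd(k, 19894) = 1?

8232

Factor 19894: 19894 = 2 * 7**3 * 29.
φ(2) = 2 − 1 = 1.
φ(7^3) = 7^2·(7−1) = 49·6 = 294.
φ(29) = 29 − 1 = 28.
φ(19894) = 1 × 294 × 28 = 8232.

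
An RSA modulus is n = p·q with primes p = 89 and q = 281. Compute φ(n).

φ(pq) = (p−1)(q−1) = 88 · 280 = 24640.

24640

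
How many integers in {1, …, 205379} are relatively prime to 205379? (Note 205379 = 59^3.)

201898

φ(205379) = 205379 · (1 − 1/59)
       = 205379 · 58/59 = 201898.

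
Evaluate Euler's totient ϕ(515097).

Prime factorization: 515097 = 3**2 · 11**3 · 43.
φ(3^2) = 3^1·(3−1) = 3·2 = 6.
φ(11^3) = 11^3 − 11^2 = 1331 − 121 = 1210.
φ(43) = 43 − 1 = 42.
Multiply: 6 · 1210 · 42 = 304920.

304920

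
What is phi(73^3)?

φ(389017) = 389017 · (1 − 1/73)
       = 389017 · 72/73 = 383688.

383688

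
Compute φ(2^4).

8

φ(16) = 16 · (1 − 1/2)
       = 16 · 1/2 = 8.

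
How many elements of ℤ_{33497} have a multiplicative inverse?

30240

Prime factorization: 33497 = 19 * 41 * 43.
φ(19) = 19 − 1 = 18.
φ(41) = 41 − 1 = 40.
φ(43) = 43 − 1 = 42.
φ(33497) = 18 × 40 × 42 = 30240.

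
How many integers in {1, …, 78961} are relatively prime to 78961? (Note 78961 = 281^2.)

78680

φ(78961) = 78961 · (1 − 1/281)
       = 78961 · 280/281 = 78680.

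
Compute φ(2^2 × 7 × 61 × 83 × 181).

φ(2^2) = 2^2 − 2^1 = 4 − 2 = 2.
φ(7) = 7 − 1 = 6.
φ(61) = 61 − 1 = 60.
φ(83) = 83 − 1 = 82.
φ(181) = 181 − 1 = 180.
φ(25659284) = 2 × 6 × 60 × 82 × 180 = 10627200.

10627200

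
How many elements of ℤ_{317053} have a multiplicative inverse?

259200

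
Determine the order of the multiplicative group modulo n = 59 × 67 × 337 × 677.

869476608

φ(901872997) = 901872997 · (1 − 1/59) · (1 − 1/67) · (1 − 1/337) · (1 − 1/677)
       = 901872997 · 869476608/901872997 = 869476608.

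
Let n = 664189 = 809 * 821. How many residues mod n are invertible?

662560

φ(809) = 809 − 1 = 808.
φ(821) = 821 − 1 = 820.
φ(664189) = 808 × 820 = 662560.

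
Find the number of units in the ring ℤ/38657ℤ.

38657 = 29 · 31 · 43.
φ(29) = 29 − 1 = 28.
φ(31) = 31 − 1 = 30.
φ(43) = 43 − 1 = 42.
φ(38657) = 28 × 30 × 42 = 35280.

35280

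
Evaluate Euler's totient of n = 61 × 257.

φ(61) = 61 − 1 = 60.
φ(257) = 257 − 1 = 256.
φ(15677) = 60 × 256 = 15360.

15360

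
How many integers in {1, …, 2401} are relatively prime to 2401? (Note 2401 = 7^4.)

φ(7^4) = 7^3·(7−1) = 343·6 = 2058.

2058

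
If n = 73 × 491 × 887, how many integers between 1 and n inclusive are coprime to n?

φ(73) = 73 − 1 = 72.
φ(491) = 491 − 1 = 490.
φ(887) = 887 − 1 = 886.
Multiply: 72 · 490 · 886 = 31258080.

31258080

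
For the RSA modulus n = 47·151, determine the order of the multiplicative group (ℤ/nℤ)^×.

6900

φ(pq) = (p−1)(q−1) = 46 · 150 = 6900.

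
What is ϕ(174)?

56

Factor 174: 174 = 2 · 3 · 29.
φ(174) = 174 · (1 − 1/2) · (1 − 1/3) · (1 − 1/29)
       = 174 · 56/174 = 56.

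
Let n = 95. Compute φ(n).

72

95 = 5 · 19.
φ(95) = 95 · (1 − 1/5) · (1 − 1/19)
       = 95 · 72/95 = 72.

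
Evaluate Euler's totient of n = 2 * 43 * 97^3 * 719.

27238829184

φ(56434222282) = 56434222282 · (1 − 1/2) · (1 − 1/43) · (1 − 1/97) · (1 − 1/719)
       = 56434222282 · 2894976/5997898 = 27238829184.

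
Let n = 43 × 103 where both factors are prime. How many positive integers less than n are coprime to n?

φ(n) = (p − 1)(q − 1) = (43−1)(103−1) = 42·102 = 4284.

4284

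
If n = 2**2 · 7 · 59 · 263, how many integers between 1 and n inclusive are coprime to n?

φ(2^2) = 2^2 − 2^1 = 4 − 2 = 2.
φ(7) = 7 − 1 = 6.
φ(59) = 59 − 1 = 58.
φ(263) = 263 − 1 = 262.
φ(434476) = 2 × 6 × 58 × 262 = 182352.

182352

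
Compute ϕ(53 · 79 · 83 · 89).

φ(53) = 53 − 1 = 52.
φ(79) = 79 − 1 = 78.
φ(83) = 83 − 1 = 82.
φ(89) = 89 − 1 = 88.
φ(30929369) = 52 × 78 × 82 × 88 = 29268096.

29268096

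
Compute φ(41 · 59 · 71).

φ(41) = 41 − 1 = 40.
φ(59) = 59 − 1 = 58.
φ(71) = 71 − 1 = 70.
φ(171749) = 40 × 58 × 70 = 162400.

162400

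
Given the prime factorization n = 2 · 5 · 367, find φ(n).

φ(2) = 2 − 1 = 1.
φ(5) = 5 − 1 = 4.
φ(367) = 367 − 1 = 366.
Multiply: 1 · 4 · 366 = 1464.

1464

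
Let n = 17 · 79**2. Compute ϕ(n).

φ(106097) = 106097 · (1 − 1/17) · (1 − 1/79)
       = 106097 · 1248/1343 = 98592.

98592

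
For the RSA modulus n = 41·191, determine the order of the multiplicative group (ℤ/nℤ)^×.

7600

φ(n) = (p − 1)(q − 1) = (41−1)(191−1) = 40·190 = 7600.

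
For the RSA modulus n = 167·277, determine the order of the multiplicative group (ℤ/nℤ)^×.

φ(46259) = 46259 · (1 − 1/167) · (1 − 1/277)
       = 46259 · 45816/46259 = 45816.

45816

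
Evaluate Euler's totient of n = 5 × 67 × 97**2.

2458368

φ(5) = 5 − 1 = 4.
φ(67) = 67 − 1 = 66.
φ(97^2) = 97^2 − 97^1 = 9409 − 97 = 9312.
Multiply: 4 · 66 · 9312 = 2458368.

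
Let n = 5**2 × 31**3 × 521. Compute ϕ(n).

φ(388027775) = 388027775 · (1 − 1/5) · (1 − 1/31) · (1 − 1/521)
       = 388027775 · 62400/80755 = 299832000.

299832000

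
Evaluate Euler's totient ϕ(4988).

2352

Factor 4988: 4988 = 2^2 × 29 × 43.
φ(2^2) = 2^1·(2−1) = 2·1 = 2.
φ(29) = 29 − 1 = 28.
φ(43) = 43 − 1 = 42.
φ(4988) = 2 × 28 × 42 = 2352.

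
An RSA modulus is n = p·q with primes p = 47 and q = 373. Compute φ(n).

φ(pq) = (p−1)(q−1) = 46 · 372 = 17112.

17112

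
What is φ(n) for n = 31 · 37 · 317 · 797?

φ(31) = 31 − 1 = 30.
φ(37) = 37 − 1 = 36.
φ(317) = 317 − 1 = 316.
φ(797) = 797 − 1 = 796.
Since φ is multiplicative, φ(289788403) = 30 · 36 · 316 · 796 = 271658880.

271658880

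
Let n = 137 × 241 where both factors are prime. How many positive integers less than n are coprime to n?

32640

φ(n) = (p − 1)(q − 1) = (137−1)(241−1) = 136·240 = 32640.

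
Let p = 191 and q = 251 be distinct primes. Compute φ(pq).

φ(n) = (p − 1)(q − 1) = (191−1)(251−1) = 190·250 = 47500.

47500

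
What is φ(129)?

First factor: 129 = 3 · 43.
φ(129) = 129 · (1 − 1/3) · (1 − 1/43)
       = 129 · 84/129 = 84.

84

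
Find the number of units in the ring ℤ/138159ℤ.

72576

First factor: 138159 = 3^3 · 7 · 17 · 43.
φ(138159) = 138159 · (1 − 1/3) · (1 − 1/7) · (1 − 1/17) · (1 − 1/43)
       = 138159 · 8064/15351 = 72576.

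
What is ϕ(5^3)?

100

φ(125) = 125 · (1 − 1/5)
       = 125 · 4/5 = 100.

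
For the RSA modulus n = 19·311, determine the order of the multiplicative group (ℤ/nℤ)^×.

φ(5909) = 5909 · (1 − 1/19) · (1 − 1/311)
       = 5909 · 5580/5909 = 5580.

5580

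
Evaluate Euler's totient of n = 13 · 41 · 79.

37440

φ(42107) = 42107 · (1 − 1/13) · (1 − 1/41) · (1 − 1/79)
       = 42107 · 37440/42107 = 37440.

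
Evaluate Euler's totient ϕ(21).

21 = 3 × 7.
φ(3) = 3 − 1 = 2.
φ(7) = 7 − 1 = 6.
Since φ is multiplicative, φ(21) = 2 · 6 = 12.

12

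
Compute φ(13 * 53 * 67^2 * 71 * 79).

φ(13) = 13 − 1 = 12.
φ(53) = 53 − 1 = 52.
φ(67^2) = 67^2 − 67^1 = 4489 − 67 = 4422.
φ(71) = 71 − 1 = 70.
φ(79) = 79 − 1 = 78.
φ(17348193889) = 12 × 52 × 4422 × 70 × 78 = 15065930880.

15065930880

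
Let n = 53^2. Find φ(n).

φ(2809) = 2809 · (1 − 1/53)
       = 2809 · 52/53 = 2756.

2756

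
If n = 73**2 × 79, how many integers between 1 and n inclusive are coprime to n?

409968

φ(73^2) = 73^1·(73−1) = 73·72 = 5256.
φ(79) = 79 − 1 = 78.
φ(420991) = 5256 × 78 = 409968.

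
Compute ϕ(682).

300

Prime factorization: 682 = 2 * 11 * 31.
φ(2) = 2 − 1 = 1.
φ(11) = 11 − 1 = 10.
φ(31) = 31 − 1 = 30.
Since φ is multiplicative, φ(682) = 1 · 10 · 30 = 300.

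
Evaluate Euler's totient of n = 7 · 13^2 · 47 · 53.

φ(7) = 7 − 1 = 6.
φ(13^2) = 13^2 − 13^1 = 169 − 13 = 156.
φ(47) = 47 − 1 = 46.
φ(53) = 53 − 1 = 52.
Since φ is multiplicative, φ(2946853) = 6 · 156 · 46 · 52 = 2238912.

2238912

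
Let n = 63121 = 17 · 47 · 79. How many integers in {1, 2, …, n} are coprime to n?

57408

φ(17) = 17 − 1 = 16.
φ(47) = 47 − 1 = 46.
φ(79) = 79 − 1 = 78.
Multiply: 16 · 46 · 78 = 57408.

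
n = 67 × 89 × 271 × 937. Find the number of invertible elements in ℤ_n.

1467797760

φ(67) = 67 − 1 = 66.
φ(89) = 89 − 1 = 88.
φ(271) = 271 − 1 = 270.
φ(937) = 937 − 1 = 936.
Since φ is multiplicative, φ(1514166701) = 66 · 88 · 270 · 936 = 1467797760.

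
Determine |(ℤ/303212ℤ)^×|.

First factor: 303212 = 2^2 · 7^3 · 13 · 17.
φ(303212) = 303212 · (1 − 1/2) · (1 − 1/7) · (1 − 1/13) · (1 − 1/17)
       = 303212 · 1152/3094 = 112896.

112896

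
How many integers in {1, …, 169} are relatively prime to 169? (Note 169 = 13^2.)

φ(169) = 169 · (1 − 1/13)
       = 169 · 12/13 = 156.

156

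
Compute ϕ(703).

648

First factor: 703 = 19 · 37.
φ(703) = 703 · (1 − 1/19) · (1 − 1/37)
       = 703 · 648/703 = 648.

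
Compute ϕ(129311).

98784

First factor: 129311 = 7**3 · 13 · 29.
φ(7^3) = 7^2·(7−1) = 49·6 = 294.
φ(13) = 13 − 1 = 12.
φ(29) = 29 − 1 = 28.
Since φ is multiplicative, φ(129311) = 294 · 12 · 28 = 98784.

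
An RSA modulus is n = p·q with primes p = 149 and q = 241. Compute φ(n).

35520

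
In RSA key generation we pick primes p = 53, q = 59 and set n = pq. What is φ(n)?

3016

φ(n) = (p − 1)(q − 1) = (53−1)(59−1) = 52·58 = 3016.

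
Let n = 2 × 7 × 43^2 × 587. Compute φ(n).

6349896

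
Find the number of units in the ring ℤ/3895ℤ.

2880

Factor 3895: 3895 = 5 · 19 · 41.
φ(3895) = 3895 · (1 − 1/5) · (1 − 1/19) · (1 − 1/41)
       = 3895 · 2880/3895 = 2880.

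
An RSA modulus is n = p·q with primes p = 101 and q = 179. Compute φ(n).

17800

φ(18079) = 18079 · (1 − 1/101) · (1 − 1/179)
       = 18079 · 17800/18079 = 17800.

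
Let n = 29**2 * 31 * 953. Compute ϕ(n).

23190720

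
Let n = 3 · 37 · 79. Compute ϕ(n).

5616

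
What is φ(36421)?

27720

First factor: 36421 = 7 × 11^2 × 43.
φ(7) = 7 − 1 = 6.
φ(11^2) = 11^2 − 11^1 = 121 − 11 = 110.
φ(43) = 43 − 1 = 42.
φ(36421) = 6 × 110 × 42 = 27720.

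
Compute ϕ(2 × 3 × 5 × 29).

φ(2) = 2 − 1 = 1.
φ(3) = 3 − 1 = 2.
φ(5) = 5 − 1 = 4.
φ(29) = 29 − 1 = 28.
Multiply: 1 · 2 · 4 · 28 = 224.

224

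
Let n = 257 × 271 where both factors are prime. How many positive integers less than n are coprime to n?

φ(69647) = 69647 · (1 − 1/257) · (1 − 1/271)
       = 69647 · 69120/69647 = 69120.

69120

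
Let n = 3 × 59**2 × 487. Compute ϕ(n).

3326184

φ(5085741) = 5085741 · (1 − 1/3) · (1 − 1/59) · (1 − 1/487)
       = 5085741 · 56376/86199 = 3326184.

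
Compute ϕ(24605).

24605 = 5 × 7 × 19 × 37.
φ(24605) = 24605 · (1 − 1/5) · (1 − 1/7) · (1 − 1/19) · (1 − 1/37)
       = 24605 · 15552/24605 = 15552.

15552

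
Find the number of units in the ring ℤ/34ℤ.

34 = 2 · 17.
φ(2) = 2 − 1 = 1.
φ(17) = 17 − 1 = 16.
φ(34) = 1 × 16 = 16.

16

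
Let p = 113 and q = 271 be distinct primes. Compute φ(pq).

30240

φ(n) = (p − 1)(q − 1) = (113−1)(271−1) = 112·270 = 30240.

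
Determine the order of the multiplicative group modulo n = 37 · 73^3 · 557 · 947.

7265184461568

φ(7592337031291) = 7592337031291 · (1 − 1/37) · (1 − 1/73) · (1 − 1/557) · (1 − 1/947)
       = 7592337031291 · 1363329792/1424720779 = 7265184461568.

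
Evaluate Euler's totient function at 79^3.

φ(493039) = 493039 · (1 − 1/79)
       = 493039 · 78/79 = 486798.

486798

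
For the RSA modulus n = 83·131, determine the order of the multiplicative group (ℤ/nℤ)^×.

10660

For distinct primes, φ(pq) = (p−1)(q−1) = 82 × 130 = 10660.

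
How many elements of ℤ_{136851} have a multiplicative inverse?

First factor: 136851 = 3 × 11^2 × 13 × 29.
φ(3) = 3 − 1 = 2.
φ(11^2) = 11^2 − 11^1 = 121 − 11 = 110.
φ(13) = 13 − 1 = 12.
φ(29) = 29 − 1 = 28.
Since φ is multiplicative, φ(136851) = 2 · 110 · 12 · 28 = 73920.

73920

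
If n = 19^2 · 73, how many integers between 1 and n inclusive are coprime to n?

φ(26353) = 26353 · (1 − 1/19) · (1 − 1/73)
       = 26353 · 1296/1387 = 24624.

24624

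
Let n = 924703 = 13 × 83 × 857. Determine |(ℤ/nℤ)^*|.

842304

φ(13) = 13 − 1 = 12.
φ(83) = 83 − 1 = 82.
φ(857) = 857 − 1 = 856.
Since φ is multiplicative, φ(924703) = 12 · 82 · 856 = 842304.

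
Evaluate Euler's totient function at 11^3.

1210

φ(11^3) = 11^2·(11−1) = 121·10 = 1210.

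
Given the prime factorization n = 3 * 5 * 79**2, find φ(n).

49296

φ(3) = 3 − 1 = 2.
φ(5) = 5 − 1 = 4.
φ(79^2) = 79^2 − 79^1 = 6241 − 79 = 6162.
Since φ is multiplicative, φ(93615) = 2 · 4 · 6162 = 49296.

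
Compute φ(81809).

Factor 81809: 81809 = 7 × 13 × 29 × 31.
φ(7) = 7 − 1 = 6.
φ(13) = 13 − 1 = 12.
φ(29) = 29 − 1 = 28.
φ(31) = 31 − 1 = 30.
φ(81809) = 6 × 12 × 28 × 30 = 60480.

60480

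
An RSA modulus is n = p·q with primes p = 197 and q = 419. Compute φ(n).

φ(pq) = (p−1)(q−1) = 196 · 418 = 81928.

81928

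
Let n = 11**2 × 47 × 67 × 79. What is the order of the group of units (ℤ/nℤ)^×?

26048880

φ(11^2) = 11^1·(11−1) = 11·10 = 110.
φ(47) = 47 − 1 = 46.
φ(67) = 67 − 1 = 66.
φ(79) = 79 − 1 = 78.
φ(30101291) = 110 × 46 × 66 × 78 = 26048880.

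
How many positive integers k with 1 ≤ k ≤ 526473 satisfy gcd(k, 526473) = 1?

Factor 526473: 526473 = 3^3 × 17 × 31 × 37.
φ(3^3) = 3^2·(3−1) = 9·2 = 18.
φ(17) = 17 − 1 = 16.
φ(31) = 31 − 1 = 30.
φ(37) = 37 − 1 = 36.
Since φ is multiplicative, φ(526473) = 18 · 16 · 30 · 36 = 311040.

311040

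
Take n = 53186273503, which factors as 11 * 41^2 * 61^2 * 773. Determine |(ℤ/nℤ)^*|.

φ(11) = 11 − 1 = 10.
φ(41^2) = 41^1·(41−1) = 41·40 = 1640.
φ(61^2) = 61^1·(61−1) = 61·60 = 3660.
φ(773) = 773 − 1 = 772.
Multiply: 10 · 1640 · 3660 · 772 = 46338528000.

46338528000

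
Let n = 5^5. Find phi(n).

φ(5^5) = 5^4·(5−1) = 625·4 = 2500.

2500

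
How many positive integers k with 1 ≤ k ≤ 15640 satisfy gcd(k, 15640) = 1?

15640 = 2**3 · 5 · 17 · 23.
φ(2^3) = 2^3 − 2^2 = 8 − 4 = 4.
φ(5) = 5 − 1 = 4.
φ(17) = 17 − 1 = 16.
φ(23) = 23 − 1 = 22.
Multiply: 4 · 4 · 16 · 22 = 5632.

5632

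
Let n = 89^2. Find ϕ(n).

7832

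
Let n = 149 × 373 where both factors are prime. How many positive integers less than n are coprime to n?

φ(n) = (p − 1)(q − 1) = (149−1)(373−1) = 148·372 = 55056.

55056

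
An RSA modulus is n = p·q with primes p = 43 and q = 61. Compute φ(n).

φ(2623) = 2623 · (1 − 1/43) · (1 − 1/61)
       = 2623 · 2520/2623 = 2520.

2520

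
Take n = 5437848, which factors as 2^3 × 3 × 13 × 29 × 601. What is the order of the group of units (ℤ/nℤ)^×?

1612800

φ(2^3) = 2^2·(2−1) = 4·1 = 4.
φ(3) = 3 − 1 = 2.
φ(13) = 13 − 1 = 12.
φ(29) = 29 − 1 = 28.
φ(601) = 601 − 1 = 600.
Multiply: 4 · 2 · 12 · 28 · 600 = 1612800.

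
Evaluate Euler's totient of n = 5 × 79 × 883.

φ(348785) = 348785 · (1 − 1/5) · (1 − 1/79) · (1 − 1/883)
       = 348785 · 275184/348785 = 275184.

275184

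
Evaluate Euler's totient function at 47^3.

101614

φ(103823) = 103823 · (1 − 1/47)
       = 103823 · 46/47 = 101614.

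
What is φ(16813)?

14784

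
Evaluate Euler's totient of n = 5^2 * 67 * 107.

φ(5^2) = 5^1·(5−1) = 5·4 = 20.
φ(67) = 67 − 1 = 66.
φ(107) = 107 − 1 = 106.
Multiply: 20 · 66 · 106 = 139920.

139920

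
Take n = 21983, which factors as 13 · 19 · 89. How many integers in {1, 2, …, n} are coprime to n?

19008

φ(13) = 13 − 1 = 12.
φ(19) = 19 − 1 = 18.
φ(89) = 89 − 1 = 88.
Multiply: 12 · 18 · 88 = 19008.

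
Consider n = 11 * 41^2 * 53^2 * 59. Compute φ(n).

φ(3064531921) = 3064531921 · (1 − 1/11) · (1 − 1/41) · (1 − 1/53) · (1 − 1/59)
       = 3064531921 · 1206400/1410277 = 2621507200.

2621507200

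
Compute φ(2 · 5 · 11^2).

440

φ(1210) = 1210 · (1 − 1/2) · (1 − 1/5) · (1 − 1/11)
       = 1210 · 40/110 = 440.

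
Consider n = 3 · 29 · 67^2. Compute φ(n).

φ(390543) = 390543 · (1 − 1/3) · (1 − 1/29) · (1 − 1/67)
       = 390543 · 3696/5829 = 247632.

247632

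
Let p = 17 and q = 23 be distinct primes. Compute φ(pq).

For distinct primes, φ(pq) = (p−1)(q−1) = 16 × 22 = 352.

352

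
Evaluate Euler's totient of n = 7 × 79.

φ(7) = 7 − 1 = 6.
φ(79) = 79 − 1 = 78.
Since φ is multiplicative, φ(553) = 6 · 78 = 468.

468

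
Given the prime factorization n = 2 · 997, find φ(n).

996

φ(2) = 2 − 1 = 1.
φ(997) = 997 − 1 = 996.
φ(1994) = 1 × 996 = 996.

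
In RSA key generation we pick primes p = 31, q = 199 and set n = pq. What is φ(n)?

5940

For distinct primes, φ(pq) = (p−1)(q−1) = 30 × 198 = 5940.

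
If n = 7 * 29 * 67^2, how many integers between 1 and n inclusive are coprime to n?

742896

φ(911267) = 911267 · (1 − 1/7) · (1 − 1/29) · (1 − 1/67)
       = 911267 · 11088/13601 = 742896.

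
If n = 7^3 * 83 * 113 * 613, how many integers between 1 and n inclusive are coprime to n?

φ(7^3) = 7^3 − 7^2 = 343 − 49 = 294.
φ(83) = 83 − 1 = 82.
φ(113) = 113 − 1 = 112.
φ(613) = 613 − 1 = 612.
Multiply: 294 · 82 · 112 · 612 = 1652458752.

1652458752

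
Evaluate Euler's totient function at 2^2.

2

φ(2^2) = 2^1·(2−1) = 2·1 = 2.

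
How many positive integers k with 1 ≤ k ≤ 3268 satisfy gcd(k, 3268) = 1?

Prime factorization: 3268 = 2**2 · 19 · 43.
φ(3268) = 3268 · (1 − 1/2) · (1 − 1/19) · (1 − 1/43)
       = 3268 · 756/1634 = 1512.

1512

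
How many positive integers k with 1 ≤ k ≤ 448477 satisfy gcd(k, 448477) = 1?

First factor: 448477 = 17 × 23 × 31 × 37.
φ(448477) = 448477 · (1 − 1/17) · (1 − 1/23) · (1 − 1/31) · (1 − 1/37)
       = 448477 · 380160/448477 = 380160.

380160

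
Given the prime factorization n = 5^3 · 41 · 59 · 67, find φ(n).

φ(20259125) = 20259125 · (1 − 1/5) · (1 − 1/41) · (1 − 1/59) · (1 − 1/67)
       = 20259125 · 612480/810365 = 15312000.

15312000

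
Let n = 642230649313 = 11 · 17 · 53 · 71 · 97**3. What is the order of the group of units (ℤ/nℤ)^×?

φ(642230649313) = 642230649313 · (1 − 1/11) · (1 − 1/17) · (1 − 1/53) · (1 − 1/71) · (1 − 1/97)
       = 642230649313 · 55910400/68257057 = 526060953600.

526060953600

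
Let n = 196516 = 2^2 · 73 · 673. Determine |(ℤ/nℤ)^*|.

φ(196516) = 196516 · (1 − 1/2) · (1 − 1/73) · (1 − 1/673)
       = 196516 · 48384/98258 = 96768.

96768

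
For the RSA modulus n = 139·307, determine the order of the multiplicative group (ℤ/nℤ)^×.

42228

φ(pq) = (p−1)(q−1) = 138 · 306 = 42228.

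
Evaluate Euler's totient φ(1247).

1176

Prime factorization: 1247 = 29 · 43.
φ(1247) = 1247 · (1 − 1/29) · (1 − 1/43)
       = 1247 · 1176/1247 = 1176.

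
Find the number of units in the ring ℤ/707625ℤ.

345600

Prime factorization: 707625 = 3^2 · 5^3 · 17 · 37.
φ(707625) = 707625 · (1 − 1/3) · (1 − 1/5) · (1 − 1/17) · (1 − 1/37)
       = 707625 · 4608/9435 = 345600.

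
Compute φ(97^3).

903264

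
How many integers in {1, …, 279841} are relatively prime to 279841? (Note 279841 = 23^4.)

φ(279841) = 279841 · (1 − 1/23)
       = 279841 · 22/23 = 267674.

267674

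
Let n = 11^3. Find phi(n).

1210

φ(11^3) = 11^2·(11−1) = 121·10 = 1210.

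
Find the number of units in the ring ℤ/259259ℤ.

181440

First factor: 259259 = 7^2 · 11 · 13 · 37.
φ(7^2) = 7^2 − 7^1 = 49 − 7 = 42.
φ(11) = 11 − 1 = 10.
φ(13) = 13 − 1 = 12.
φ(37) = 37 − 1 = 36.
Multiply: 42 · 10 · 12 · 36 = 181440.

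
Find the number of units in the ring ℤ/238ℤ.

96

Factor 238: 238 = 2 * 7 * 17.
φ(2) = 2 − 1 = 1.
φ(7) = 7 − 1 = 6.
φ(17) = 17 − 1 = 16.
Since φ is multiplicative, φ(238) = 1 · 6 · 16 = 96.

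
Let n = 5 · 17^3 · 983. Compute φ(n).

φ(5) = 5 − 1 = 4.
φ(17^3) = 17^2·(17−1) = 289·16 = 4624.
φ(983) = 983 − 1 = 982.
φ(24147395) = 4 × 4624 × 982 = 18163072.

18163072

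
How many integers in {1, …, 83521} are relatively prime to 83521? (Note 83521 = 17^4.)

φ(17^4) = 17^4 − 17^3 = 83521 − 4913 = 78608.

78608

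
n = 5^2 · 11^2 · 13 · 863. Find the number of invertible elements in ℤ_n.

22756800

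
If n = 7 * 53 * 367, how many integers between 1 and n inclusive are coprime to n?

114192

φ(136157) = 136157 · (1 − 1/7) · (1 − 1/53) · (1 − 1/367)
       = 136157 · 114192/136157 = 114192.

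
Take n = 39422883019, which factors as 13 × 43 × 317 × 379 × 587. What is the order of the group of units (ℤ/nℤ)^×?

35278250112

φ(13) = 13 − 1 = 12.
φ(43) = 43 − 1 = 42.
φ(317) = 317 − 1 = 316.
φ(379) = 379 − 1 = 378.
φ(587) = 587 − 1 = 586.
Since φ is multiplicative, φ(39422883019) = 12 · 42 · 316 · 378 · 586 = 35278250112.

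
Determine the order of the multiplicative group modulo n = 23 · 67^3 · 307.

φ(2123687543) = 2123687543 · (1 − 1/23) · (1 − 1/67) · (1 − 1/307)
       = 2123687543 · 444312/473087 = 1994516568.

1994516568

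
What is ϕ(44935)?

30240

First factor: 44935 = 5 * 11 * 19 * 43.
φ(44935) = 44935 · (1 − 1/5) · (1 − 1/11) · (1 − 1/19) · (1 − 1/43)
       = 44935 · 30240/44935 = 30240.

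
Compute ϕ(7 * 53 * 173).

53664

φ(64183) = 64183 · (1 − 1/7) · (1 − 1/53) · (1 − 1/173)
       = 64183 · 53664/64183 = 53664.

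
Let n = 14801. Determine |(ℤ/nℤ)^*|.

Prime factorization: 14801 = 19^2 * 41.
φ(14801) = 14801 · (1 − 1/19) · (1 − 1/41)
       = 14801 · 720/779 = 13680.

13680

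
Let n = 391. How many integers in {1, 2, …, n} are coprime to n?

352

391 = 17 * 23.
φ(17) = 17 − 1 = 16.
φ(23) = 23 − 1 = 22.
Multiply: 16 · 22 = 352.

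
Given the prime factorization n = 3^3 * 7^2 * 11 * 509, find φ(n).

φ(3^3) = 3^3 − 3^2 = 27 − 9 = 18.
φ(7^2) = 7^2 − 7^1 = 49 − 7 = 42.
φ(11) = 11 − 1 = 10.
φ(509) = 509 − 1 = 508.
Since φ is multiplicative, φ(7407477) = 18 · 42 · 10 · 508 = 3840480.

3840480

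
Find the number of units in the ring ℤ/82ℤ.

40

82 = 2 · 41.
φ(82) = 82 · (1 − 1/2) · (1 − 1/41)
       = 82 · 40/82 = 40.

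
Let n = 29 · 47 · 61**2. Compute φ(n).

4714080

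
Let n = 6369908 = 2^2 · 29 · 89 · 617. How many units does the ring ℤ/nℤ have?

φ(2^2) = 2^2 − 2^1 = 4 − 2 = 2.
φ(29) = 29 − 1 = 28.
φ(89) = 89 − 1 = 88.
φ(617) = 617 − 1 = 616.
Multiply: 2 · 28 · 88 · 616 = 3035648.

3035648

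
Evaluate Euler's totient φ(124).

60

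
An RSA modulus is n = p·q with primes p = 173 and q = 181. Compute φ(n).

30960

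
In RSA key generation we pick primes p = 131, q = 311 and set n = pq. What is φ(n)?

For distinct primes, φ(pq) = (p−1)(q−1) = 130 × 310 = 40300.

40300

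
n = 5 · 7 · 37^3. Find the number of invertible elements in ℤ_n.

1182816

φ(5) = 5 − 1 = 4.
φ(7) = 7 − 1 = 6.
φ(37^3) = 37^2·(37−1) = 1369·36 = 49284.
Multiply: 4 · 6 · 49284 = 1182816.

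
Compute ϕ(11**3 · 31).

36300

φ(41261) = 41261 · (1 − 1/11) · (1 − 1/31)
       = 41261 · 300/341 = 36300.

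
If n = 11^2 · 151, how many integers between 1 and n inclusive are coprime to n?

φ(18271) = 18271 · (1 − 1/11) · (1 − 1/151)
       = 18271 · 1500/1661 = 16500.

16500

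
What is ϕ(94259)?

Factor 94259: 94259 = 11**2 × 19 × 41.
φ(11^2) = 11^1·(11−1) = 11·10 = 110.
φ(19) = 19 − 1 = 18.
φ(41) = 41 − 1 = 40.
φ(94259) = 110 × 18 × 40 = 79200.

79200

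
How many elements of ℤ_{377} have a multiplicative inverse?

Factor 377: 377 = 13 * 29.
φ(377) = 377 · (1 − 1/13) · (1 − 1/29)
       = 377 · 336/377 = 336.

336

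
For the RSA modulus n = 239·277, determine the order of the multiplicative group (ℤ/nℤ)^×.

φ(pq) = (p−1)(q−1) = 238 · 276 = 65688.

65688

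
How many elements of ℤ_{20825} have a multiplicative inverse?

First factor: 20825 = 5**2 · 7**2 · 17.
φ(5^2) = 5^1·(5−1) = 5·4 = 20.
φ(7^2) = 7^2 − 7^1 = 49 − 7 = 42.
φ(17) = 17 − 1 = 16.
Since φ is multiplicative, φ(20825) = 20 · 42 · 16 = 13440.

13440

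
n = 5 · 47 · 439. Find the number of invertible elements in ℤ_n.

φ(5) = 5 − 1 = 4.
φ(47) = 47 − 1 = 46.
φ(439) = 439 − 1 = 438.
φ(103165) = 4 × 46 × 438 = 80592.

80592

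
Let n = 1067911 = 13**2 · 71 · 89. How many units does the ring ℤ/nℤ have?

960960

φ(1067911) = 1067911 · (1 − 1/13) · (1 − 1/71) · (1 − 1/89)
       = 1067911 · 73920/82147 = 960960.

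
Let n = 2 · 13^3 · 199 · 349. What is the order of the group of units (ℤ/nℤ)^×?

139737312

φ(305167694) = 305167694 · (1 − 1/2) · (1 − 1/13) · (1 − 1/199) · (1 − 1/349)
       = 305167694 · 826848/1805726 = 139737312.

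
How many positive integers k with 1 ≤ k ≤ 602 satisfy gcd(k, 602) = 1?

Factor 602: 602 = 2 · 7 · 43.
φ(2) = 2 − 1 = 1.
φ(7) = 7 − 1 = 6.
φ(43) = 43 − 1 = 42.
Since φ is multiplicative, φ(602) = 1 · 6 · 42 = 252.

252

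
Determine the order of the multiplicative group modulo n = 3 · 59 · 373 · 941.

40562880

φ(3) = 3 − 1 = 2.
φ(59) = 59 − 1 = 58.
φ(373) = 373 − 1 = 372.
φ(941) = 941 − 1 = 940.
Since φ is multiplicative, φ(62125761) = 2 · 58 · 372 · 940 = 40562880.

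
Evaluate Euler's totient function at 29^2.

812

φ(29^2) = 29^1·(29−1) = 29·28 = 812.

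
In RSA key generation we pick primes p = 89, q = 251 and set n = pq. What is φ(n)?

22000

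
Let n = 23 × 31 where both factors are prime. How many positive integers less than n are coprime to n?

660

φ(23) = 23 − 1 = 22.
φ(31) = 31 − 1 = 30.
Since φ is multiplicative, φ(713) = 22 · 30 = 660.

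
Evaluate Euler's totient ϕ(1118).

First factor: 1118 = 2 · 13 · 43.
φ(1118) = 1118 · (1 − 1/2) · (1 − 1/13) · (1 − 1/43)
       = 1118 · 504/1118 = 504.

504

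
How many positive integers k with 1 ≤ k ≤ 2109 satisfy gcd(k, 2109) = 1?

First factor: 2109 = 3 · 19 · 37.
φ(3) = 3 − 1 = 2.
φ(19) = 19 − 1 = 18.
φ(37) = 37 − 1 = 36.
φ(2109) = 2 × 18 × 36 = 1296.

1296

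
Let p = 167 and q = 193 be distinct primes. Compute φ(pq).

φ(pq) = (p−1)(q−1) = 166 · 192 = 31872.

31872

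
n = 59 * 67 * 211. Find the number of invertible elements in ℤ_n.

φ(834083) = 834083 · (1 − 1/59) · (1 − 1/67) · (1 − 1/211)
       = 834083 · 803880/834083 = 803880.

803880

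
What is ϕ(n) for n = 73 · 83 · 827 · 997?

4857197184

φ(4995760621) = 4995760621 · (1 − 1/73) · (1 − 1/83) · (1 − 1/827) · (1 − 1/997)
       = 4995760621 · 4857197184/4995760621 = 4857197184.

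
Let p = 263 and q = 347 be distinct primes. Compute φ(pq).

φ(pq) = (p−1)(q−1) = 262 · 346 = 90652.

90652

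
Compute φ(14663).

12600

Prime factorization: 14663 = 11 · 31 · 43.
φ(14663) = 14663 · (1 − 1/11) · (1 − 1/31) · (1 − 1/43)
       = 14663 · 12600/14663 = 12600.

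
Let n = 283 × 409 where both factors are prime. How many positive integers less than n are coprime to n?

For distinct primes, φ(pq) = (p−1)(q−1) = 282 × 408 = 115056.

115056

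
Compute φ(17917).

First factor: 17917 = 19 * 23 * 41.
φ(17917) = 17917 · (1 − 1/19) · (1 − 1/23) · (1 − 1/41)
       = 17917 · 15840/17917 = 15840.

15840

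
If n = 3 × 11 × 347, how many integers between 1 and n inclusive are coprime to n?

φ(3) = 3 − 1 = 2.
φ(11) = 11 − 1 = 10.
φ(347) = 347 − 1 = 346.
φ(11451) = 2 × 10 × 346 = 6920.

6920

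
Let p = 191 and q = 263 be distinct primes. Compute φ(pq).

For distinct primes, φ(pq) = (p−1)(q−1) = 190 × 262 = 49780.

49780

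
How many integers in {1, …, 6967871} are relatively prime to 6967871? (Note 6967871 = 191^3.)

φ(6967871) = 6967871 · (1 − 1/191)
       = 6967871 · 190/191 = 6931390.

6931390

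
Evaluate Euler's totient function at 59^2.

3422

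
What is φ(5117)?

Prime factorization: 5117 = 7 * 17 * 43.
φ(5117) = 5117 · (1 − 1/7) · (1 − 1/17) · (1 − 1/43)
       = 5117 · 4032/5117 = 4032.

4032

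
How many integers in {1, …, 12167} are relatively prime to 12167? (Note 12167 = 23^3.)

φ(23^3) = 23^2·(23−1) = 529·22 = 11638.

11638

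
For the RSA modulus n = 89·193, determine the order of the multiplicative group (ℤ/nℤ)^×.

For distinct primes, φ(pq) = (p−1)(q−1) = 88 × 192 = 16896.

16896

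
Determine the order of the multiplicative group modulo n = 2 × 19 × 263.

4716

φ(9994) = 9994 · (1 − 1/2) · (1 − 1/19) · (1 − 1/263)
       = 9994 · 4716/9994 = 4716.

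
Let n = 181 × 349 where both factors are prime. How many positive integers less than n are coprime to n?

62640

φ(63169) = 63169 · (1 − 1/181) · (1 − 1/349)
       = 63169 · 62640/63169 = 62640.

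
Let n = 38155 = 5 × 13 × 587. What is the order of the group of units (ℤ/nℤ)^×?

28128

φ(5) = 5 − 1 = 4.
φ(13) = 13 − 1 = 12.
φ(587) = 587 − 1 = 586.
Since φ is multiplicative, φ(38155) = 4 · 12 · 586 = 28128.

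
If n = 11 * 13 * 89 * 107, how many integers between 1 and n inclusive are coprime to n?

1119360

φ(1361789) = 1361789 · (1 − 1/11) · (1 − 1/13) · (1 − 1/89) · (1 − 1/107)
       = 1361789 · 1119360/1361789 = 1119360.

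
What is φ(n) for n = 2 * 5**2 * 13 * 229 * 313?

φ(2) = 2 − 1 = 1.
φ(5^2) = 5^2 − 5^1 = 25 − 5 = 20.
φ(13) = 13 − 1 = 12.
φ(229) = 229 − 1 = 228.
φ(313) = 313 − 1 = 312.
φ(46590050) = 1 × 20 × 12 × 228 × 312 = 17072640.

17072640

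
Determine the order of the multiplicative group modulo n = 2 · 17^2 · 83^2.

φ(3981842) = 3981842 · (1 − 1/2) · (1 − 1/17) · (1 − 1/83)
       = 3981842 · 1312/2822 = 1851232.

1851232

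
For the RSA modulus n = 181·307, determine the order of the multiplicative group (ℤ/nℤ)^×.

55080

φ(n) = (p − 1)(q − 1) = (181−1)(307−1) = 180·306 = 55080.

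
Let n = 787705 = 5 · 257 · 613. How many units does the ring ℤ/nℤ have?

φ(5) = 5 − 1 = 4.
φ(257) = 257 − 1 = 256.
φ(613) = 613 − 1 = 612.
φ(787705) = 4 × 256 × 612 = 626688.

626688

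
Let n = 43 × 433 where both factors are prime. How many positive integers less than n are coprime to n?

For distinct primes, φ(pq) = (p−1)(q−1) = 42 × 432 = 18144.

18144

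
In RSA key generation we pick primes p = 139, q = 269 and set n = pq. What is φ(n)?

φ(n) = (p − 1)(q − 1) = (139−1)(269−1) = 138·268 = 36984.

36984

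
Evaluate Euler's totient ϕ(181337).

157248

First factor: 181337 = 13^2 × 29 × 37.
φ(13^2) = 13^2 − 13^1 = 169 − 13 = 156.
φ(29) = 29 − 1 = 28.
φ(37) = 37 − 1 = 36.
Multiply: 156 · 28 · 36 = 157248.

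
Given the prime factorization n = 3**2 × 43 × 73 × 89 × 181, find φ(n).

287400960

φ(455095359) = 455095359 · (1 − 1/3) · (1 − 1/43) · (1 − 1/73) · (1 − 1/89) · (1 − 1/181)
       = 455095359 · 95800320/151698453 = 287400960.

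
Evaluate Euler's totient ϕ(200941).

174720

First factor: 200941 = 13**2 * 29 * 41.
φ(13^2) = 13^1·(13−1) = 13·12 = 156.
φ(29) = 29 − 1 = 28.
φ(41) = 41 − 1 = 40.
Multiply: 156 · 28 · 40 = 174720.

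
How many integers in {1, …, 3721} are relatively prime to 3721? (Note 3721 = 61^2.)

3660

φ(61^2) = 61^2 − 61^1 = 3721 − 61 = 3660.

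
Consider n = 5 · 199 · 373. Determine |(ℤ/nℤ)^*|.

294624

φ(5) = 5 − 1 = 4.
φ(199) = 199 − 1 = 198.
φ(373) = 373 − 1 = 372.
Since φ is multiplicative, φ(371135) = 4 · 198 · 372 = 294624.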